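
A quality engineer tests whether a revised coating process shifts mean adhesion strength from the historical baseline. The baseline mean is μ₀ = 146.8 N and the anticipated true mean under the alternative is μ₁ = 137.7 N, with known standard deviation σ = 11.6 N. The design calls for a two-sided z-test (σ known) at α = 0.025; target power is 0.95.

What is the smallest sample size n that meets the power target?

n = 25

Standardized effect: d = |μ₁ − μ₀| / σ = |137.7 − 146.8| / 11.6 = 0.7845
Set Φ(δ − 2.241) = 0.95; then δ − 2.241 = Φ⁻¹(0.95) = 1.645, giving δ = 3.886.
(For δ > 0 the lower-tail rejection region contributes negligibly to power, so the one-term inversion is standard.)
δ = d·√n ⇒ n = (δ/d)² = (3.886 / 0.7845)² = 24.54.
Round up to the next whole unit.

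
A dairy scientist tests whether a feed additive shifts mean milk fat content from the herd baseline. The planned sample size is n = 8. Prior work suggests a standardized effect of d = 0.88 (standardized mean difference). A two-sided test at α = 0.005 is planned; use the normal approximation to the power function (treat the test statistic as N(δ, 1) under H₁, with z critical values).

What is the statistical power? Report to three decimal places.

Power ≈ 0.375

Noncentrality parameter: δ = d·√n = 0.88 × √8 = 2.4890
Critical value for a two-sided test at α = 0.005: z_{α/2} = 2.807.
Power = Φ(δ − 2.807) + Φ(−δ − 2.807) = Φ(-0.318) + Φ(-5.296) = 0.3752 + 0.0000 = 0.3752.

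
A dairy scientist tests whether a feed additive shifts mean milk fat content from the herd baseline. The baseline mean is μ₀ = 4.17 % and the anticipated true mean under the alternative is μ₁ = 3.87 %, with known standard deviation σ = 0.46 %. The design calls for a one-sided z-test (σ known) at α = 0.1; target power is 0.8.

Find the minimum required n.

Standardized effect: d = |μ₁ − μ₀| / σ = |3.87 − 4.17| / 0.46 = 0.6522
For power 0.8 need Φ(δ − z_{0.1}) = 0.8, so δ = z_{0.1} + z_{0.20} = 1.282 + 0.842 = 2.123.
δ = d·√n ⇒ n = (δ/d)² = (2.123 / 0.6522)² = 10.60.
Round up to the next whole unit.

n = 11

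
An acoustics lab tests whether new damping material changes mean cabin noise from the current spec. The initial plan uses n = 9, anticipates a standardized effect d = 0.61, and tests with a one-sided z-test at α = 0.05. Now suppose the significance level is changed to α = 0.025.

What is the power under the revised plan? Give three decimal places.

Power ≈ 0.448

δ = d·√n = 0.61 × √9 = 1.8300 (unchanged). New critical value: z_{0.025} = 1.960.
Revised power = Φ(δ − 1.960) = Φ(-0.130) = 0.4483.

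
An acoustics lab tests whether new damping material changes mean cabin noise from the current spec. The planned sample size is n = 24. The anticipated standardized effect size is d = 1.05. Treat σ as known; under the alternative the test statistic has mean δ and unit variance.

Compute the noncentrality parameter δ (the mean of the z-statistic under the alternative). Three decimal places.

The noncentrality parameter scales effect size by the design's sample-size factor: δ = d·√n = 1.05 × √24 = 5.1439

δ ≈ 5.144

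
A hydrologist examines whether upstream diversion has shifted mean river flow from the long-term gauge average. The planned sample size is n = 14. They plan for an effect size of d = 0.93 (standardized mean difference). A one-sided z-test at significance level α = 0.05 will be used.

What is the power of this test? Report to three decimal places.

Noncentrality parameter: δ = d·√n = 0.93 × √14 = 3.4797
One-sided α = 0.05 → critical value z_{0.05} = 1.645.
Power = P(Z > 1.645 − δ) = Φ(1.835) = 0.9667.

Power ≈ 0.967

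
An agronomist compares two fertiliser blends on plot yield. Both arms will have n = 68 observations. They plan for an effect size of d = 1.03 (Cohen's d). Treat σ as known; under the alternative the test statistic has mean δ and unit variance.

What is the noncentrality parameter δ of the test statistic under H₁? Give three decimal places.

The noncentrality parameter scales effect size by the design's sample-size factor: δ = d·√(n/2) = 1.03 × √(68/2) = 6.0059

δ ≈ 6.006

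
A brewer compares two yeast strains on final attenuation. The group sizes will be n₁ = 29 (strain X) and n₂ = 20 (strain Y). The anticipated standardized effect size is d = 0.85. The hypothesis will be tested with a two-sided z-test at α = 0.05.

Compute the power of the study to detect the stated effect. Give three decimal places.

Power ≈ 0.833

Noncentrality parameter: δ = d / √(1/n₁ + 1/n₂) = 0.85 / √(1/29 + 1/20) = 2.9244
Two-sided α = 0.05 → critical value z_{0.025} = 1.960.
Power = Φ(δ − 1.960) + Φ(−δ − 1.960) = Φ(0.964) + Φ(-4.884) = 0.8326 + 0.0000 = 0.8326.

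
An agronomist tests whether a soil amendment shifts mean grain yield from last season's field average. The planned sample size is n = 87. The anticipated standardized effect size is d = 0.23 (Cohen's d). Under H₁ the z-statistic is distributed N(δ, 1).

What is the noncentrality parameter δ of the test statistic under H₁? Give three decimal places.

δ ≈ 2.145

δ = d·√n = 0.23 × √87 = 2.1453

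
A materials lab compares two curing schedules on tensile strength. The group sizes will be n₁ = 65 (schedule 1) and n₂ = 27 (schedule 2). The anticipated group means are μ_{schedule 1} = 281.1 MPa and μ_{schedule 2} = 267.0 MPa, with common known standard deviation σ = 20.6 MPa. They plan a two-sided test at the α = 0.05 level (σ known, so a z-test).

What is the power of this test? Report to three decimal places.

Standardized effect: d = |μ_{schedule 1} − μ_{schedule 2}| / σ = |281.1 − 267.0| / 20.6 = 0.6845
Noncentrality parameter: δ = d / √(1/n₁ + 1/n₂) = 0.6845 / √(1/65 + 1/27) = 2.9895
Critical value for a two-sided test at α = 0.05: z_{α/2} = 1.960.
Power = Φ(δ − 1.960) + Φ(−δ − 1.960) = Φ(1.030) + Φ(-4.949) = 0.8484 + 0.0000 = 0.8484.

Power ≈ 0.848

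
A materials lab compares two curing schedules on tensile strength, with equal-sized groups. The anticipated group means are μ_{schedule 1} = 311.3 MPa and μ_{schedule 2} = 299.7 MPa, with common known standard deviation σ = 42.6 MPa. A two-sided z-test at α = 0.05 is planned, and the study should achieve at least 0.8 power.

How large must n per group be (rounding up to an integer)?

Standardized effect: d = |μ_{schedule 1} − μ_{schedule 2}| / σ = |311.3 − 299.7| / 42.6 = 0.2723
For power 0.8 need Φ(δ − z_{0.025}) = 0.8, so δ = z_{0.025} + z_{0.20} = 1.960 + 0.842 = 2.802.
(For δ > 0 the lower-tail rejection region contributes negligibly to power, so the one-term inversion is standard.)
δ = d·√(n/2) ⇒ n = 2(δ/d)² = 2 × (2.802 / 0.2723)² = 211.71.
Rounding up, n = 212 per group.

n = 212 per group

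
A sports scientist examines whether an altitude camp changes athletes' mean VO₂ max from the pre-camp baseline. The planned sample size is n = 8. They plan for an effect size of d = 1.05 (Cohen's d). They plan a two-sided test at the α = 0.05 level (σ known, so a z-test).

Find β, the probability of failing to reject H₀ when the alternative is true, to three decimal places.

Noncentrality parameter: λ = d·√n = 1.05 × √8 = 2.9698
Two-sided α = 0.05 → critical value z_{0.025} = 1.960.
Power = Φ(λ − 1.960) + Φ(−λ − 1.960) = Φ(1.010) + Φ(-4.930) = 0.8437 + 0.0000 = 0.8437.
Type II error: β = 1 − power = 1 − 0.8437 = 0.1563.

β ≈ 0.156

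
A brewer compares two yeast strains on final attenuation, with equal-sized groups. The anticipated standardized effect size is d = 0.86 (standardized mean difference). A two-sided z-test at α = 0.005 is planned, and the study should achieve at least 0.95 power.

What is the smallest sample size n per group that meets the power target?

For power 0.95 need Φ(δ − z_{0.0025}) = 0.95, so δ = z_{0.0025} + z_{0.05} = 2.807 + 1.645 = 4.452.
(For δ > 0 the lower-tail rejection region contributes negligibly to power, so the one-term inversion is standard.)
δ = d·√(n/2) ⇒ n = 2(δ/d)² = 2 × (4.452 / 0.86)² = 53.59.
Rounding up, n = 54 per group.

n = 54 per group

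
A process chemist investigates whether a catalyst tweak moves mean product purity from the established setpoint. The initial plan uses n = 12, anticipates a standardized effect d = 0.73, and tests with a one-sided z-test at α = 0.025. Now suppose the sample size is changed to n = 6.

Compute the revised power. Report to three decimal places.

Power ≈ 0.432

With n = 6: δ = d·√n = 0.73 × √6 = 1.7881. Critical value z_{0.025} = 1.960.
Revised power = P(Z > 1.960 − δ) = Φ(-0.172) = 0.4318.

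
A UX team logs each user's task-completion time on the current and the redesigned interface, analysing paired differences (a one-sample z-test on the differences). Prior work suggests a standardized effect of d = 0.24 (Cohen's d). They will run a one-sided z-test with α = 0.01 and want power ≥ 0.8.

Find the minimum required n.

Set Φ(δ − 2.326) = 0.8; then δ − 2.326 = Φ⁻¹(0.8) = 0.842, giving δ = 3.168.
δ = d·√n ⇒ n = (δ/d)² = (3.168 / 0.24)² = 174.24.
Rounding up, n = 175.

n = 175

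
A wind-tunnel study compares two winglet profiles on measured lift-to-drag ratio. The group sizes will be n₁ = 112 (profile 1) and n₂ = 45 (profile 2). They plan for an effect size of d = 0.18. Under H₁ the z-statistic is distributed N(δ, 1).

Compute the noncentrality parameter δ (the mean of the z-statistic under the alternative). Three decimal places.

δ ≈ 1.020

δ = d / √(1/n₁ + 1/n₂) = 0.18 / √(1/112 + 1/45) = 1.0199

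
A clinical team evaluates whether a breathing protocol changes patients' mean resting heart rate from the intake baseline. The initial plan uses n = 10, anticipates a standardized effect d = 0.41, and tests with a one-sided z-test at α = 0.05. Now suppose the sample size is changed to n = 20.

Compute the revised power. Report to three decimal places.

Power ≈ 0.575

With n = 20: δ = d·√n = 0.41 × √20 = 1.8336. Critical value z_{0.05} = 1.645.
Revised power = Φ(δ − 1.645) = Φ(0.189) = 0.5748.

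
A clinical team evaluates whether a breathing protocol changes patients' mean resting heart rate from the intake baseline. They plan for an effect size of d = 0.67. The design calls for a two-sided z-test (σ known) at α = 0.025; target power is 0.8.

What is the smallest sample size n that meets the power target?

n = 22

For power 0.8 need Φ(δ − z_{0.0125}) = 0.8, so δ = z_{0.0125} + z_{0.20} = 2.241 + 0.842 = 3.083.
(For δ > 0 the lower-tail rejection region contributes negligibly to power, so the one-term inversion is standard.)
δ = d·√n ⇒ n = (δ/d)² = (3.083 / 0.67)² = 21.17.
Rounding up, n = 22.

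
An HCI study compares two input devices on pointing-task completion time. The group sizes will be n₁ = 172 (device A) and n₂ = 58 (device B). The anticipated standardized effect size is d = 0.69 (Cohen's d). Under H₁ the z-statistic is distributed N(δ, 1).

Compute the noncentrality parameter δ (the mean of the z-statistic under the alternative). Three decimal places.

δ = d / √(1/n₁ + 1/n₂) = 0.69 / √(1/172 + 1/58) = 4.5443

δ ≈ 4.544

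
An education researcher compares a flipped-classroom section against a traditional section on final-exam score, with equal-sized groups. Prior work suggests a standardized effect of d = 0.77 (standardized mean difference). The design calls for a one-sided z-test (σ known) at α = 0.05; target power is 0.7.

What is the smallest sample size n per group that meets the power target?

n = 16 per group

For power 0.7 need Φ(δ − z_{0.05}) = 0.7, so δ = z_{0.05} + z_{0.30} = 1.645 + 0.524 = 2.169.
δ = d·√(n/2) ⇒ n = 2(δ/d)² = 2 × (2.169 / 0.77)² = 15.87.
Round up to the next whole unit.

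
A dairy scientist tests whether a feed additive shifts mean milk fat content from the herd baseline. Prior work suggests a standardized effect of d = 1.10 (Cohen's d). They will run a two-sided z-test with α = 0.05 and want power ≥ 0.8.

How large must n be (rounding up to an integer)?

n = 7

For power 0.8 need Φ(δ − z_{0.025}) = 0.8, so δ = z_{0.025} + z_{0.20} = 1.960 + 0.842 = 2.802.
(For δ > 0 the lower-tail rejection region contributes negligibly to power, so the one-term inversion is standard.)
δ = d·√n ⇒ n = (δ/d)² = (2.802 / 1.10)² = 6.49.
Rounding up, n = 7.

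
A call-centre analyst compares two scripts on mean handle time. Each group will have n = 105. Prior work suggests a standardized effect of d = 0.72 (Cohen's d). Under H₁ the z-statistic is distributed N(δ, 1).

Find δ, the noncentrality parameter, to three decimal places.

The noncentrality parameter scales effect size by the design's sample-size factor: δ = d·√(n/2) = 0.72 × √(105/2) = 5.2169

δ ≈ 5.217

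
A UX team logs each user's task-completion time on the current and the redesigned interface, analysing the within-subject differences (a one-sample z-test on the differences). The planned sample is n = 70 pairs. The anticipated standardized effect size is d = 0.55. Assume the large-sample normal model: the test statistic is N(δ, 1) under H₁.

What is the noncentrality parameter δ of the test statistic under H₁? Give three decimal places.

δ ≈ 4.602

δ = d·√n = 0.55 × √70 = 4.6016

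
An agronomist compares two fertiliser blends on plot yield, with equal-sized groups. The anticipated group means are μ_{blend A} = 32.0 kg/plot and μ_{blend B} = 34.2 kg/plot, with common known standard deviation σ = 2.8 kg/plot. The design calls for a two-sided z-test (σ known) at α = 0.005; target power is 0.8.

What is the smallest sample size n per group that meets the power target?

n = 44 per group

Standardized effect: d = |μ_{blend A} − μ_{blend B}| / σ = |32.0 − 34.2| / 2.8 = 0.7857
For power 0.8 need Φ(δ − z_{0.0025}) = 0.8, so δ = z_{0.0025} + z_{0.20} = 2.807 + 0.842 = 3.649.
(The Φ(−δ − z_{α/2}) term is vanishingly small for δ > 0 and is dropped in the standard sample-size formula.)
δ = d·√(n/2) ⇒ n = 2(δ/d)² = 2 × (3.649 / 0.7857)² = 43.13.
Rounding up, n = 44 per group.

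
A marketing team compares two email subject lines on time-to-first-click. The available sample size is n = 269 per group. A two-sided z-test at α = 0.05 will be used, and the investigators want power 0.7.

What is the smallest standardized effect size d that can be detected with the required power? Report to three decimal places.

Required noncentrality: δ = z_{0.025} + z_{0.30} = 1.960 + 0.524 = 2.484.
(The second rejection-region term Φ(−δ − z_{α/2}) is negligible and dropped.)
δ = d·√(n/2) ⇒ d = δ/√(n/2) = 2.484/√(269/2) = 0.2142.

d ≈ 0.214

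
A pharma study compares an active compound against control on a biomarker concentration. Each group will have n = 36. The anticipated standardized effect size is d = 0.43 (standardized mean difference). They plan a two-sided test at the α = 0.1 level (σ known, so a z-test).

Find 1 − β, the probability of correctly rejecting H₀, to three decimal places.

Noncentrality parameter: δ = d·√(n/2) = 0.43 × √(36/2) = 1.8243
Critical value for a two-sided test at α = 0.1: z_{α/2} = 1.645.
Power = Φ(δ − 1.645) + Φ(−δ − 1.645) = Φ(0.179) + Φ(-3.469) = 0.5712 + 0.0003 = 0.5715.

Power ≈ 0.571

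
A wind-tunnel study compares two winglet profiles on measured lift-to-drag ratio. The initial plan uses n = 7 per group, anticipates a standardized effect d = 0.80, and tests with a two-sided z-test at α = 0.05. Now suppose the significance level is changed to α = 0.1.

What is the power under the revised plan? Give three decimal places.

Power ≈ 0.442

δ = d·√(n/2) = 0.80 × √(7/2) = 1.4967 (unchanged). New critical value: z_{0.05} = 1.645.
Revised power = Φ(δ − 1.645) + Φ(−δ − 1.645) = Φ(-0.148) + Φ(-3.142) = 0.4411 + 0.0008 = 0.4419.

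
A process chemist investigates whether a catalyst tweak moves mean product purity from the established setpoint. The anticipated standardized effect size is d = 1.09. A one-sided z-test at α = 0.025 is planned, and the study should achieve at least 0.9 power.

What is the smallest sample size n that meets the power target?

n = 9

Set Φ(δ − 1.960) = 0.9; then δ − 1.960 = Φ⁻¹(0.9) = 1.282, giving δ = 3.242.
δ = d·√n ⇒ n = (δ/d)² = (3.242 / 1.09)² = 8.84.
Rounding up, n = 9.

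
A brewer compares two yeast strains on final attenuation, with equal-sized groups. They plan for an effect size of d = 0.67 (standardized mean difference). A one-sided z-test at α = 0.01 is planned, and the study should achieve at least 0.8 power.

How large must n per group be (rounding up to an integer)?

n = 45 per group

For power 0.8 need Φ(δ − z_{0.01}) = 0.8, so δ = z_{0.01} + z_{0.20} = 2.326 + 0.842 = 3.168.
δ = d·√(n/2) ⇒ n = 2(δ/d)² = 2 × (3.168 / 0.67)² = 44.71.
Rounding up, n = 45 per group.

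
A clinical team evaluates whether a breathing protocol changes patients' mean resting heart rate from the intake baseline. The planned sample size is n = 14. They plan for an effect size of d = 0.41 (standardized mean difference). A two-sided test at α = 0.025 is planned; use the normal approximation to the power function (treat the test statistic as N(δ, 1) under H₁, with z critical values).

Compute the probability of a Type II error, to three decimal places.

β ≈ 0.760

Noncentrality parameter: δ = d·√n = 0.41 × √14 = 1.5341
Critical value for a two-sided test at α = 0.025: z_{α/2} = 2.241.
Power = Φ(δ − 2.241) + Φ(−δ − 2.241) = Φ(-0.707) + Φ(-3.775) = 0.2397 + 0.0001 = 0.2398.
Type II error: β = 1 − power = 1 − 0.2398 = 0.7602.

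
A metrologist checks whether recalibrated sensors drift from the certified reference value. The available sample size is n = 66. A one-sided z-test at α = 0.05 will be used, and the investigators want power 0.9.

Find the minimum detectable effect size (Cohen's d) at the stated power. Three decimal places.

Required noncentrality: δ = z_{0.05} + z_{0.10} = 1.645 + 1.282 = 2.926.
δ = d·√n ⇒ d = δ/√n = 2.926/√66 = 0.3602.

d ≈ 0.360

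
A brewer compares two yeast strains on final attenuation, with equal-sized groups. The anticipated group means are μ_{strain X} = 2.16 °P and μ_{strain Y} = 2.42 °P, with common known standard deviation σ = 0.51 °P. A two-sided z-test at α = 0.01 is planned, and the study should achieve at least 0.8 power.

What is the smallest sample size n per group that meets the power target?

n = 90 per group

Standardized effect: d = |μ_{strain X} − μ_{strain Y}| / σ = |2.16 − 2.42| / 0.51 = 0.5098
For power 0.8 need Φ(δ − z_{0.005}) = 0.8, so δ = z_{0.005} + z_{0.20} = 2.576 + 0.842 = 3.417.
(For δ > 0 the lower-tail rejection region contributes negligibly to power, so the one-term inversion is standard.)
δ = d·√(n/2) ⇒ n = 2(δ/d)² = 2 × (3.417 / 0.5098)² = 89.87.
Rounding up, n = 90 per group.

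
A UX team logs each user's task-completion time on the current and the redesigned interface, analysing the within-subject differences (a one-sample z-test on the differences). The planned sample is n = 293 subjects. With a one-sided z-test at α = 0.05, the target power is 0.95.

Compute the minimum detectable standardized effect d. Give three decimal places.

Required noncentrality: δ = z_{0.05} + z_{0.05} = 1.645 + 1.645 = 3.290.
δ = d·√n ⇒ d = δ/√n = 3.290/√293 = 0.1922.

d ≈ 0.192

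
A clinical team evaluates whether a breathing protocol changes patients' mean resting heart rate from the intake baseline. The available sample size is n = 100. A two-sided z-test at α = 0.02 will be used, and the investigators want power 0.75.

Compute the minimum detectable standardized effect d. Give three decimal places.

Need Φ(δ − 2.326) = 0.75, so δ = 2.326 + 0.674 = 3.001.
(Lower-tail contribution to power is negligible for δ > 0.)
δ = d·√n ⇒ d = δ/√n = 3.001/√100 = 0.3001.

d ≈ 0.300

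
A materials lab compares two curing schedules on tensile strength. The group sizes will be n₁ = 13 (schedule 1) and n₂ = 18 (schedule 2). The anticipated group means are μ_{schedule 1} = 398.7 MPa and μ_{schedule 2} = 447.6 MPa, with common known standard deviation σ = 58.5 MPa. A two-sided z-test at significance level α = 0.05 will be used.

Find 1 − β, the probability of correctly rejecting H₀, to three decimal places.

Standardized effect: d = |μ_{schedule 1} − μ_{schedule 2}| / σ = |398.7 − 447.6| / 58.5 = 0.8359
Noncentrality parameter: λ = d / √(1/n₁ + 1/n₂) = 0.8359 / √(1/13 + 1/18) = 2.2966
Two-sided α = 0.05 → critical value z_{0.025} = 1.960.
Power = Φ(λ − 1.960) + Φ(−λ − 1.960) = Φ(0.337) + Φ(-4.257) = 0.6318 + 0.0000 = 0.6318.

Power ≈ 0.632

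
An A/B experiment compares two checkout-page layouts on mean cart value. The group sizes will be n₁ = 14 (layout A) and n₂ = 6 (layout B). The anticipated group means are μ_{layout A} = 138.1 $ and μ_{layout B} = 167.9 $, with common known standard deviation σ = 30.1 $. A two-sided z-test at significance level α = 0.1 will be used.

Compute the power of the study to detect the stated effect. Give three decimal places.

Power ≈ 0.650

Standardized effect: d = |μ_{layout A} − μ_{layout B}| / σ = |138.1 − 167.9| / 30.1 = 0.9900
Noncentrality parameter: λ = d / √(1/n₁ + 1/n₂) = 0.9900 / √(1/14 + 1/6) = 2.0290
Critical value for a two-sided test at α = 0.1: z_{α/2} = 1.645.
Power = Φ(λ − 1.645) + Φ(−λ − 1.645) = Φ(0.384) + Φ(-3.674) = 0.6496 + 0.0001 = 0.6497.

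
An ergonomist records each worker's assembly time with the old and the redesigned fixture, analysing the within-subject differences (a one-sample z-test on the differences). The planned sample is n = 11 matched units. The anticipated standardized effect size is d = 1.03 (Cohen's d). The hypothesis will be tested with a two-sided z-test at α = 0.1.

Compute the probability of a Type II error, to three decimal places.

Noncentrality parameter: δ = d·√n = 1.03 × √11 = 3.4161
Critical value for a two-sided test at α = 0.1: z_{α/2} = 1.645.
Power = Φ(δ − 1.645) + Φ(−δ − 1.645) = Φ(1.771) + Φ(-5.061) = 0.9617 + 0.0000 = 0.9617.
Type II error: β = 1 − power = 1 − 0.9617 = 0.0383.

β ≈ 0.038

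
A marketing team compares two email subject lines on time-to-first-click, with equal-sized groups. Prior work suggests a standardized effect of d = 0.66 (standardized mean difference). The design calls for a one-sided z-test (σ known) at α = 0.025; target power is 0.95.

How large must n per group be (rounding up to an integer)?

Set Φ(δ − 1.960) = 0.95; then δ − 1.960 = Φ⁻¹(0.95) = 1.645, giving δ = 3.605.
δ = d·√(n/2) ⇒ n = 2(δ/d)² = 2 × (3.605 / 0.66)² = 59.66.
Rounding up, n = 60 per group.

n = 60 per group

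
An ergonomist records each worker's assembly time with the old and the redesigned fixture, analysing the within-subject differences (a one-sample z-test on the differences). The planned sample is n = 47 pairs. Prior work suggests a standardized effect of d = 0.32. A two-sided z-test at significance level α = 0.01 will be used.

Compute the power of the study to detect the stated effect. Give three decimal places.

Power ≈ 0.351

Noncentrality parameter: δ = d·√n = 0.32 × √47 = 2.1938
Critical value for a two-sided test at α = 0.01: z_{α/2} = 2.576.
Power = Φ(δ − 2.576) + Φ(−δ − 2.576) = Φ(-0.382) + Φ(-4.770) = 0.3512 + 0.0000 = 0.3512.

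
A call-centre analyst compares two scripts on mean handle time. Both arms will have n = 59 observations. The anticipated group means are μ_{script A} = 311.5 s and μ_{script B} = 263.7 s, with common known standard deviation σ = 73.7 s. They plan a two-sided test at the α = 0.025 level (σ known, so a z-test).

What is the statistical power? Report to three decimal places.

Power ≈ 0.900

Standardized effect: d = |μ_{script A} − μ_{script B}| / σ = |311.5 − 263.7| / 73.7 = 0.6486
Noncentrality parameter: λ = d·√(n/2) = 0.6486 × √(59/2) = 3.5227
Two-sided α = 0.025 → critical value z_{0.0125} = 2.241.
Power = Φ(λ − 2.241) + Φ(−λ − 2.241) = Φ(1.281) + Φ(-5.764) = 0.8999 + 0.0000 = 0.8999.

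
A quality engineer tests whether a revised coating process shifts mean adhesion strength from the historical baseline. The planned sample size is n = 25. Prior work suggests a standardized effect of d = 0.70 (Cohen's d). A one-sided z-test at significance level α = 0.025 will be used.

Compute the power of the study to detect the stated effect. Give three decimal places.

Noncentrality parameter: λ = d·√n = 0.70 × √25 = 3.5000
Critical value for a one-sided test at α = 0.025: z_α = 1.960.
Power = P(Z > 1.960 − λ) = Φ(1.540) = 0.9382.

Power ≈ 0.938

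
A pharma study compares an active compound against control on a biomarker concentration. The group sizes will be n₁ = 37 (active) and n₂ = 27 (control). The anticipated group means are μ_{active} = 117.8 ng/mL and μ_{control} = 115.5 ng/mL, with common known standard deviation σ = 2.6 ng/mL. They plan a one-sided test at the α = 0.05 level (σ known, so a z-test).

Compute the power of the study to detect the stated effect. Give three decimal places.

Standardized effect: d = |μ_{active} − μ_{control}| / σ = |117.8 − 115.5| / 2.6 = 0.8846
Noncentrality parameter: δ = d / √(1/n₁ + 1/n₂) = 0.8846 / √(1/37 + 1/27) = 3.4950
Critical value for a one-sided test at α = 0.05: z_α = 1.645.
Power = P(Z > 1.645 − δ) = Φ(1.850) = 0.9679.

Power ≈ 0.968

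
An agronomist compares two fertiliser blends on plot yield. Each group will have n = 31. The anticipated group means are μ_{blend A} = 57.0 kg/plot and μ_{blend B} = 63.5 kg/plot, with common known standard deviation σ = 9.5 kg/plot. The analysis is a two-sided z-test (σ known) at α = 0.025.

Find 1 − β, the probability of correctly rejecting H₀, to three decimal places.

Power ≈ 0.674

Standardized effect: d = |μ_{blend A} − μ_{blend B}| / σ = |57.0 − 63.5| / 9.5 = 0.6842
Noncentrality parameter: δ = d·√(n/2) = 0.6842 × √(31/2) = 2.6937
Two-sided α = 0.025 → critical value z_{0.0125} = 2.241.
Power = Φ(δ − 2.241) + Φ(−δ − 2.241) = Φ(0.452) + Φ(-4.935) = 0.6745 + 0.0000 = 0.6745.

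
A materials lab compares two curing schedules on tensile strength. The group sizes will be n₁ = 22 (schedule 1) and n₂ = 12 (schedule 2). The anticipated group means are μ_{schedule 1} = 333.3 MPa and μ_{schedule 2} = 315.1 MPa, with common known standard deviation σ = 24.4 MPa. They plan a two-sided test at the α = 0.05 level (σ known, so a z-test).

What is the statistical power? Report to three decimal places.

Standardized effect: d = |μ_{schedule 1} − μ_{schedule 2}| / σ = |333.3 − 315.1| / 24.4 = 0.7459
Noncentrality parameter: δ = d / √(1/n₁ + 1/n₂) = 0.7459 / √(1/22 + 1/12) = 2.0785
Critical value for a two-sided test at α = 0.05: z_{α/2} = 1.960.
Power = Φ(δ − 1.960) + Φ(−δ − 1.960) = Φ(0.119) + Φ(-4.038) = 0.5472 + 0.0000 = 0.5472.

Power ≈ 0.547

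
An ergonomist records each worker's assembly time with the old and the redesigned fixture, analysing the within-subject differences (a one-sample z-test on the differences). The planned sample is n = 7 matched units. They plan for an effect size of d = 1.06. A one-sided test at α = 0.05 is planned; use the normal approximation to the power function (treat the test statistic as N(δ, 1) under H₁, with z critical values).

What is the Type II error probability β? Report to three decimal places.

β ≈ 0.123

Noncentrality parameter: δ = d·√n = 1.06 × √7 = 2.8045
Critical value for a one-sided test at α = 0.05: z_α = 1.645.
Power = P(Z > 1.645 − δ) = Φ(1.160) = 0.8769.
Type II error: β = 1 − power = 1 − 0.8769 = 0.1231.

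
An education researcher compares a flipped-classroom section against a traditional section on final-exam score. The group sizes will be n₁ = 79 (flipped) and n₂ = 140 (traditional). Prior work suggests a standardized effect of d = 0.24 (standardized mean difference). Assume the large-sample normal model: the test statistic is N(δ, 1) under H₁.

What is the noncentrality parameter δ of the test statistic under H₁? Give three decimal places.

δ ≈ 1.706

δ = d / √(1/n₁ + 1/n₂) = 0.24 / √(1/79 + 1/140) = 1.7056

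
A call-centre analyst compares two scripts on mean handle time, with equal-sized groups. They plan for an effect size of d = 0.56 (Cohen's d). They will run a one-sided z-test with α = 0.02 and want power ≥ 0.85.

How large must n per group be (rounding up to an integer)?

n = 61 per group

Set Φ(δ − 2.054) = 0.85; then δ − 2.054 = Φ⁻¹(0.85) = 1.036, giving δ = 3.090.
δ = d·√(n/2) ⇒ n = 2(δ/d)² = 2 × (3.090 / 0.56)² = 60.90.
Rounding up, n = 61 per group.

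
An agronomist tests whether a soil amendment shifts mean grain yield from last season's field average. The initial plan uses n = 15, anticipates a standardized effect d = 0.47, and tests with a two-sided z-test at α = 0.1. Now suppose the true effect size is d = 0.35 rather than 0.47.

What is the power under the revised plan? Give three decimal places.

Power ≈ 0.388

With d = 0.35: δ = d·√n = 0.35 × √15 = 1.3555. Critical value z_{0.05} = 1.645.
Revised power = Φ(δ − 1.645) + Φ(−δ − 1.645) = Φ(-0.289) + Φ(-3.000) = 0.3862 + 0.0013 = 0.3875.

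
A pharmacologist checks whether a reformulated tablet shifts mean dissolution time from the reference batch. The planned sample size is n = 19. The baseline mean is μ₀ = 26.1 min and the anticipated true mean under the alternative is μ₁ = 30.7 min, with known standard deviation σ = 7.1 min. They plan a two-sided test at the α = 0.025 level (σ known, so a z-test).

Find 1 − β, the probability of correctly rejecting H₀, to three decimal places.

Power ≈ 0.720

Standardized effect: d = |μ₁ − μ₀| / σ = |30.7 − 26.1| / 7.1 = 0.6479
Noncentrality parameter: δ = d·√n = 0.6479 × √19 = 2.8241
Critical value for a two-sided test at α = 0.025: z_{α/2} = 2.241.
Power = Φ(δ − 2.241) + Φ(−δ − 2.241) = Φ(0.583) + Φ(-5.065) = 0.7199 + 0.0000 = 0.7199.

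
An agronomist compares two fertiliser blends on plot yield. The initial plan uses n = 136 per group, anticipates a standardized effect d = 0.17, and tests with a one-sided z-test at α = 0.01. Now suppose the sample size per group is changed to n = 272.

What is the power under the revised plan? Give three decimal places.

Power ≈ 0.365

With n = 272 per group: δ = d·√(n/2) = 0.17 × √(272/2) = 1.9825. Critical value z_{0.01} = 2.326.
Revised power = Φ(δ − 2.326) = Φ(-0.344) = 0.3655.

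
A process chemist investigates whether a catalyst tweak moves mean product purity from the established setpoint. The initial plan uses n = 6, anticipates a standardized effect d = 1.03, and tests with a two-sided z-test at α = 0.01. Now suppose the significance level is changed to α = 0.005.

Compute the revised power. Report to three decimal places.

δ = d·√n = 1.03 × √6 = 2.5230 (unchanged). New critical value: z_{0.0025} = 2.807.
Revised power = Φ(δ − 2.807) + Φ(−δ − 2.807) = Φ(-0.284) + Φ(-5.330) = 0.3882 + 0.0000 = 0.3882.

Power ≈ 0.388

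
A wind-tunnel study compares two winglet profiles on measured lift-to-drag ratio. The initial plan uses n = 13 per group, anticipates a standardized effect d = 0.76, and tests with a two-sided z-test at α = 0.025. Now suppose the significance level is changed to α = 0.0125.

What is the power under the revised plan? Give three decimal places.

Power ≈ 0.288

δ = d·√(n/2) = 0.76 × √(13/2) = 1.9376 (unchanged). New critical value: z_{0.0063} = 2.498.
Revised power = Φ(δ − 2.498) + Φ(−δ − 2.498) = Φ(-0.560) + Φ(-4.435) = 0.2877 + 0.0000 = 0.2877.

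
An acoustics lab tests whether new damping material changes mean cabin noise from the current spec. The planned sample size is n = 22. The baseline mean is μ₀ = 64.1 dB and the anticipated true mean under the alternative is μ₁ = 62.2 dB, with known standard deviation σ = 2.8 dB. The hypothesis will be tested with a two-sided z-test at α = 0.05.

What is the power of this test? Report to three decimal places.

Standardized effect: d = |μ₁ − μ₀| / σ = |62.2 − 64.1| / 2.8 = 0.6786
Noncentrality parameter: δ = d·√n = 0.6786 × √22 = 3.1828
Critical value for a two-sided test at α = 0.05: z_{α/2} = 1.960.
Power = Φ(δ − 1.960) + Φ(−δ − 1.960) = Φ(1.223) + Φ(-5.143) = 0.8893 + 0.0000 = 0.8893.

Power ≈ 0.889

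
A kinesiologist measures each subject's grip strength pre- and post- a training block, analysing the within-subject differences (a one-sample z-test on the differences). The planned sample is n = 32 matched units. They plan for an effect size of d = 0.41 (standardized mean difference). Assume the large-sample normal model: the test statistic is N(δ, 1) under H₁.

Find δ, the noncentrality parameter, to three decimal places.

δ = d·√n = 0.41 × √32 = 2.3193

δ ≈ 2.319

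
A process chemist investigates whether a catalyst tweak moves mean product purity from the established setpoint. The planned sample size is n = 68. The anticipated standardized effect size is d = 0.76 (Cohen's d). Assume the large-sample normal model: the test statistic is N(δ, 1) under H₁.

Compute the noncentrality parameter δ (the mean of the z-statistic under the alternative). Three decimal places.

δ ≈ 6.267

The noncentrality parameter scales effect size by the design's sample-size factor: δ = d·√n = 0.76 × √68 = 6.2671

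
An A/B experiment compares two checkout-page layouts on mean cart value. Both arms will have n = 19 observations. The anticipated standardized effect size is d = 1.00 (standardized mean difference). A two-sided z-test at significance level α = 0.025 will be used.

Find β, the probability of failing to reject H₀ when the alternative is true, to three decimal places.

β ≈ 0.200

Noncentrality parameter: δ = d·√(n/2) = 1.00 × √(19/2) = 3.0822
Two-sided α = 0.025 → critical value z_{0.0125} = 2.241.
Power = Φ(δ − 2.241) + Φ(−δ − 2.241) = Φ(0.841) + Φ(-5.324) = 0.7998 + 0.0000 = 0.7998.
Type II error: β = 1 − power = 1 − 0.7998 = 0.2002.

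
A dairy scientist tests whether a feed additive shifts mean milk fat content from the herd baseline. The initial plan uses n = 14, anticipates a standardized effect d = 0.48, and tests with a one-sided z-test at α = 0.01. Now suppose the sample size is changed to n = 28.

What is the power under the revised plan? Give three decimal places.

Power ≈ 0.585

With n = 28: δ = d·√n = 0.48 × √28 = 2.5399. Critical value z_{0.01} = 2.326.
Revised power = P(Z > 2.326 − δ) = Φ(0.214) = 0.5846.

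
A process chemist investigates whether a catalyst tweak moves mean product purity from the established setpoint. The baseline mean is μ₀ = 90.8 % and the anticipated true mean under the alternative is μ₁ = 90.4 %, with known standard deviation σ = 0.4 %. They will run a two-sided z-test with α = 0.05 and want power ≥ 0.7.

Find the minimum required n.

Standardized effect: d = |μ₁ − μ₀| / σ = |90.4 − 90.8| / 0.4 = 1.0000
For power 0.7 need Φ(δ − z_{0.025}) = 0.7, so δ = z_{0.025} + z_{0.30} = 1.960 + 0.524 = 2.484.
(Ignoring the negligible lower-tail rejection probability gives the usual closed-form inversion.)
δ = d·√n ⇒ n = (δ/d)² = (2.484 / 1.0000)² = 6.17.
Round up to the next whole unit.

n = 7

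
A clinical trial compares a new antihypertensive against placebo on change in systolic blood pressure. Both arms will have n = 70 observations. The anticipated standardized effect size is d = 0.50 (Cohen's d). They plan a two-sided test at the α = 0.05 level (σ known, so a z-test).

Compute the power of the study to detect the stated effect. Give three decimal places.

Power ≈ 0.841

Noncentrality parameter: δ = d·√(n/2) = 0.50 × √(70/2) = 2.9580
Two-sided α = 0.05 → critical value z_{0.025} = 1.960.
Power = Φ(δ − 1.960) + Φ(−δ − 1.960) = Φ(0.998) + Φ(-4.918) = 0.8409 + 0.0000 = 0.8409.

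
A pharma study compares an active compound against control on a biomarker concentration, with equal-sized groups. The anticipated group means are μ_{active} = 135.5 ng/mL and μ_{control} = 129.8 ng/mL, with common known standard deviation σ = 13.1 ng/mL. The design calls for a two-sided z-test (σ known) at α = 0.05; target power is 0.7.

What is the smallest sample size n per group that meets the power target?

Standardized effect: d = |μ_{active} − μ_{control}| / σ = |135.5 − 129.8| / 13.1 = 0.4351
For power 0.7 need Φ(δ − z_{0.025}) = 0.7, so δ = z_{0.025} + z_{0.30} = 1.960 + 0.524 = 2.484.
(Ignoring the negligible lower-tail rejection probability gives the usual closed-form inversion.)
δ = d·√(n/2) ⇒ n = 2(δ/d)² = 2 × (2.484 / 0.4351)² = 65.20.
Rounding up, n = 66 per group.

n = 66 per group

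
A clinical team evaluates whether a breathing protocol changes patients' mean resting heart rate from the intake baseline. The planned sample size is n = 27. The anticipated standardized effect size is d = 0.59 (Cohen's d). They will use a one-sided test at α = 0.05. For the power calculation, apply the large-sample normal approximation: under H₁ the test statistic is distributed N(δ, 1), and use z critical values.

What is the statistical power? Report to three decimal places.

Power ≈ 0.922

Noncentrality parameter: δ = d·√n = 0.59 × √27 = 3.0657
One-sided α = 0.05 → critical value z_{0.05} = 1.645.
Power = Φ(δ − 1.645) = Φ(1.421) = 0.9223.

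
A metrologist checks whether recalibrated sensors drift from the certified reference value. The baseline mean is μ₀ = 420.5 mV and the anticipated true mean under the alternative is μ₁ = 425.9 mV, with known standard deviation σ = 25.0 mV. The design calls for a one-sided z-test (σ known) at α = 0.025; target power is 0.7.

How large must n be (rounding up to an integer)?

Standardized effect: d = |μ₁ − μ₀| / σ = |425.9 − 420.5| / 25.0 = 0.2160
Set Φ(δ − 1.960) = 0.7; then δ − 1.960 = Φ⁻¹(0.7) = 0.524, giving δ = 2.484.
δ = d·√n ⇒ n = (δ/d)² = (2.484 / 0.2160)² = 132.29.
Round up to the next whole unit.

n = 133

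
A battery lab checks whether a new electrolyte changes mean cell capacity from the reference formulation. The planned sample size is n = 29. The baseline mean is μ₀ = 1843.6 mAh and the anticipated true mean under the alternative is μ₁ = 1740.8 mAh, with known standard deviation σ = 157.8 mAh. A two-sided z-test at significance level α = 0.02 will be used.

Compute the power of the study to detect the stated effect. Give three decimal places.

Power ≈ 0.881

Standardized effect: d = |μ₁ − μ₀| / σ = |1740.8 − 1843.6| / 157.8 = 0.6515
Noncentrality parameter: δ = d·√n = 0.6515 × √29 = 3.5082
Two-sided α = 0.02 → critical value z_{0.01} = 2.326.
Power = Φ(δ − 2.326) + Φ(−δ − 2.326) = Φ(1.182) + Φ(-5.835) = 0.8814 + 0.0000 = 0.8814.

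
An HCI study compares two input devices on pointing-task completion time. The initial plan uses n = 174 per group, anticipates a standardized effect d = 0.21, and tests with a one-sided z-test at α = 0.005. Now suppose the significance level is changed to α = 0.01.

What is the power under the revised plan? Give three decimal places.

δ = d·√(n/2) = 0.21 × √(174/2) = 1.9587 (unchanged). New critical value: z_{0.01} = 2.326.
Revised power = P(Z > 2.326 − δ) = Φ(-0.368) = 0.3566.

Power ≈ 0.357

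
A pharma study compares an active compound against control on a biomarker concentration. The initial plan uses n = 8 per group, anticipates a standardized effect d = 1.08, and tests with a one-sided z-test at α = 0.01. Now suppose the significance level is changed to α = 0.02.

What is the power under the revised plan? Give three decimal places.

δ = d·√(n/2) = 1.08 × √(8/2) = 2.1600 (unchanged). New critical value: z_{0.02} = 2.054.
Revised power = Φ(δ − 2.054) = Φ(0.106) = 0.5423.

Power ≈ 0.542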